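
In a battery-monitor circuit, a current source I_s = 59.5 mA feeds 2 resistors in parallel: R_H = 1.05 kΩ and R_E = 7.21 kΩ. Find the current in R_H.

For two parallel branches, I_k = I_s · (other R)/(sum of R).
So I = 59.5 × 7.21/8.260 = 51.94 mA.

I ≈ 51.9 mA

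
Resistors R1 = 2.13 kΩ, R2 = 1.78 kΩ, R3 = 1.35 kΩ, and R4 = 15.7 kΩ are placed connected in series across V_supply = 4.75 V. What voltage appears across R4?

Total series resistance ΣR = 2.13 + 1.78 + 1.35 + 15.7 = 20.96 kΩ.
Voltage divider: V = V_supply · (15.70 / 20.96) = 4.75 × 0.7490 = 3.558 V.

V ≈ 3.56 V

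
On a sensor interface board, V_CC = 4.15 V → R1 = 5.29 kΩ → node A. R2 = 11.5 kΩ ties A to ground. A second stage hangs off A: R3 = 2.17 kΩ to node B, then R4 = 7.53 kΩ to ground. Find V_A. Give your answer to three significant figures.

Looking into the second stage from A: R3 + R4 = 9.700 kΩ appears in parallel with R2.
Effective lower resistance at A: R2 ‖ 9.700 = 5.262 kΩ.
V_A = 4.15 × 5.262/(5.29 + 5.262) = 2.069 V.

V_A ≈ 2.07 V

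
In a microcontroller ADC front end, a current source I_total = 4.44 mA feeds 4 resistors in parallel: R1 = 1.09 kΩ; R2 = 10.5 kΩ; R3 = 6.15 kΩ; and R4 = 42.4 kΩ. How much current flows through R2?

Conductances: ΣG = 1/1.09 + 1/10.5 + 1/6.15 + 1/42.4 = 1.199 (1/kΩ).
Current divider: I(R2) = I_total · G_k/ΣG = 4.44 × (0.09524/1.199) = 4.44 × 0.07944 = 0.3527 mA.

I ≈ 0.353 mA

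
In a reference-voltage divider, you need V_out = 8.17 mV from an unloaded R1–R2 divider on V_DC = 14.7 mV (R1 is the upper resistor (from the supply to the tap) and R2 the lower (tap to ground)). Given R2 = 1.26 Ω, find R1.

The divider ratio is R2/(R1+R2) = 8.17/14.7 = 0.5558.
So R1 = R2 · (V_DC/V_out − 1) = 1.26 × (14.7/8.17 − 1) = 1.26 × 0.7993 = 1.007 Ω.

R1 ≈ 1.01 Ω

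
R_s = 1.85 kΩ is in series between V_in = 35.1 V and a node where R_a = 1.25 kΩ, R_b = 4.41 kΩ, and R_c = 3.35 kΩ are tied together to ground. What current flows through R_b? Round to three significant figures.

I ≈ 2.31 mA

Combine the parallel branches: R_p = (1/1.25 + 1/4.41 + 1/3.35)⁻¹ = 0.7546 kΩ.
Node voltage V_A = V_in · R_p/(R_s + R_p) = 35.1 × 0.2897 = 10.17 V.
I(R_b) = V_A / R_b = 10.17/4.41 = 2.306 mA.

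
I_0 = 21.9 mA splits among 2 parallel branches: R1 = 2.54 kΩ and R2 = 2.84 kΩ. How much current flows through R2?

I ≈ 10.3 mA

For two parallel branches, I_k = I_0 · (other R)/(sum of R).
I(R2) = 21.9 × 2.54/(2.54 + 2.84) = 21.9 × 0.4721 = 10.34 mA.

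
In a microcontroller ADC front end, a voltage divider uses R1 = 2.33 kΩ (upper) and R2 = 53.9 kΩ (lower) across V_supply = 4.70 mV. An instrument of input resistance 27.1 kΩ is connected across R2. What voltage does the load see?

First combine the lower leg with the load: R2 ‖ R_L = 18.03 kΩ.
Now apply the divider: V_out = 4.70 × 0.8856 = 4.162 mV.
(Unloaded it would be 4.51 mV; the load pulls it down.)

V_out ≈ 4.16 mV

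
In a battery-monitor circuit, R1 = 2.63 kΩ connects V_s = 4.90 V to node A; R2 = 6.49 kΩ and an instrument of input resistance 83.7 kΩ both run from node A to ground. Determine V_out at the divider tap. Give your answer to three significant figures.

The load sits in parallel with R2, giving an effective lower resistance R2' = R2·R_L/(R2+R_L) = 6.023 kΩ.
Then V_out = V_s · R2'/(R1 + R2') = 4.90 × 6.023/8.653 = 3.411 V.
(Unloaded it would be 3.49 V; the load pulls it down.)

V_out ≈ 3.41 V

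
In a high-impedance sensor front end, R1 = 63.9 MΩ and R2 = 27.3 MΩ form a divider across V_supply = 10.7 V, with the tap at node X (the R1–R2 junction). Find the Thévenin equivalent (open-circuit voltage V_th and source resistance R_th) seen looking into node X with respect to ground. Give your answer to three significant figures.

V_th is the unloaded tap voltage: V_supply · R2/(R1+R2) = 10.7 × 0.2993 = 3.203 V.
Looking into X with the source shorted: R_th = R1·R2/(R1+R2) = 63.90 × 27.3/91.20 = 19.13 MΩ.

V_th ≈ 3.20 V, R_th ≈ 19.1 MΩ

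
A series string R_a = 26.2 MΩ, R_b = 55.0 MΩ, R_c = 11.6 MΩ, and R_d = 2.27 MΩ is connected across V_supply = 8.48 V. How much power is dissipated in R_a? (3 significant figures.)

The common current is I = 8.48/95.07 = 0.08920 µA.
P = I²R = 0.007956 × 26.2 = 0.2085 µW.

P ≈ 0.208 µW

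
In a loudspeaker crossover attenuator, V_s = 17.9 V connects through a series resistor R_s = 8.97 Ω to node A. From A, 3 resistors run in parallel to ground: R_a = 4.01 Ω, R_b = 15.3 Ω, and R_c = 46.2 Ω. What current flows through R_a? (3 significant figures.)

I ≈ 1.11 A

Equivalent of the parallel group: R_p = 2.973 Ω.
V_A by voltage divider: V_A = 17.9 × 2.973/(8.97 + 2.973) = 4.456 V.
Branch current I = V_A/R_a = 4.456/4.01 = 1.111 A.
(Check via current divider: I_total = 1.499 A; share G_k/ΣG = 0.7414 → same result.)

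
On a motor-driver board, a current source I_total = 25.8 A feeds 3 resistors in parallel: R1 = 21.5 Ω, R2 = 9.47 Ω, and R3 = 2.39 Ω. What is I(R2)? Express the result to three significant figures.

I ≈ 4.78 A

ΣG = 1/21.5 + 1/9.47 + 1/2.39 = 0.5705.
By the current-divider rule, I = I_total · G_k/ΣG = 25.8 × 0.1851 = 4.775 A.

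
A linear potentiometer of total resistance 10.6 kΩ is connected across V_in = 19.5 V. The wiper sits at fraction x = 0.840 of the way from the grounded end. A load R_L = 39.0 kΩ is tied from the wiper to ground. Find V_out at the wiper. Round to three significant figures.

The pot divides into 1.696 kΩ above the wiper and 8.904 kΩ below.
R_L loads the lower segment: effective lower R = 7.249 kΩ.
V_out = 19.5 × 7.249/(1.696 + 7.249) = 15.80 V.

V_out ≈ 15.8 V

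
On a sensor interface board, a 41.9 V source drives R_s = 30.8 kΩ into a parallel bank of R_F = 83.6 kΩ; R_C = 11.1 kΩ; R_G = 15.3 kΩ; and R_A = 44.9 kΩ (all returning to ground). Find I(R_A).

I ≈ 0.136 mA

Parallel bank: R_p = 1/(1/83.6 + 1/11.1 + 1/15.3 + 1/44.9) = 5.272 kΩ.
Node voltage V_A = V_DC · R_p/(R_s + R_p) = 41.9 × 0.1462 = 6.124 V.
Branch current I = V_A/R_A = 6.124/44.9 = 0.1364 mA.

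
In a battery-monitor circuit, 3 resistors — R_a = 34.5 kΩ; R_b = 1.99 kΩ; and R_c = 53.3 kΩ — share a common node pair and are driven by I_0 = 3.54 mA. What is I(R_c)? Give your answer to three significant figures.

I ≈ 0.121 mA

ΣG = 1/34.5 + 1/1.99 + 1/53.3 = 0.5503.
By the current-divider rule, I = I_0 · G_k/ΣG = 3.54 × 0.03410 = 0.1207 mA.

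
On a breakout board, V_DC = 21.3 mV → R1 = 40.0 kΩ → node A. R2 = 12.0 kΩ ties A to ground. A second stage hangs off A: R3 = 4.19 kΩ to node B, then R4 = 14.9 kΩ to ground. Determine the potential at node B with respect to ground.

V_B ≈ 2.59 mV

Node A sees R2 in parallel with the series input of stage 2, R3 + R4 = 19.09 kΩ.
Effective lower resistance at A: R2 ‖ 19.09 = 7.368 kΩ.
So V_A = 21.3 × 0.1556 = 3.313 mV.
V_B = V_A × 0.7805 = 2.586 mV.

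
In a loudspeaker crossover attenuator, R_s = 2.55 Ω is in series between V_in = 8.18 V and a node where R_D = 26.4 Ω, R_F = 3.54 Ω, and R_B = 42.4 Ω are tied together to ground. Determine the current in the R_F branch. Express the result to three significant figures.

I ≈ 1.23 A

Combine the parallel branches: R_p = (1/26.4 + 1/3.54 + 1/42.4)⁻¹ = 2.907 Ω.
V_A = 8.18 × 2.907/5.457 = 4.358 V.
Branch current I = V_A/R_F = 4.358/3.54 = 1.231 A.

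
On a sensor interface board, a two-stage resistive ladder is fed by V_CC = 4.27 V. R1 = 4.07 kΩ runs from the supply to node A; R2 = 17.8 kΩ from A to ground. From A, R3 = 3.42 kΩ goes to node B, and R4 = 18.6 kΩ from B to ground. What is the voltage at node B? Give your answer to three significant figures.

V_B ≈ 2.55 V

Node A sees R2 in parallel with the series input of stage 2, R3 + R4 = 22.02 kΩ.
R2 ‖ (R3+R4) = 9.843 kΩ.
First divider: V_A = V_CC · 9.843/(4.07 + 9.843) = 3.021 V.
V_B = V_A × 0.8447 = 2.552 V.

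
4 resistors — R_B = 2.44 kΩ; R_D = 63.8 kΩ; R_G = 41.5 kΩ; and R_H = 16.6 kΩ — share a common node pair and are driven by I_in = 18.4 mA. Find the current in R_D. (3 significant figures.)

Total conductance ΣG = 1/2.44 + 1/63.8 + 1/41.5 + 1/16.6 = 0.5098 (units of 1/kΩ).
By the current-divider rule, I = I_in · G_k/ΣG = 18.4 × 0.03074 = 0.5657 mA.

I ≈ 0.566 mA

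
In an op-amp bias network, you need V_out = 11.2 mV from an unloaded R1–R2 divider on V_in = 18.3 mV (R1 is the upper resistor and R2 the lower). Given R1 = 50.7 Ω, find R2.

Required fraction k = V_out/V_in = 0.6120.
R2 = R1 · 0.6120/(1 − 0.6120) = 79.98 Ω.

R2 ≈ 80.0 Ω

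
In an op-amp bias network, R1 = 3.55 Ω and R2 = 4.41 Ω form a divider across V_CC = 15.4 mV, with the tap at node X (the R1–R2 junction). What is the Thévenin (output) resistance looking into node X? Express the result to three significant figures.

R_th ≈ 1.97 Ω

Looking into X with the source shorted: R_th = R1·R2/(R1+R2) = 3.550 × 4.41/7.960 = 1.967 Ω.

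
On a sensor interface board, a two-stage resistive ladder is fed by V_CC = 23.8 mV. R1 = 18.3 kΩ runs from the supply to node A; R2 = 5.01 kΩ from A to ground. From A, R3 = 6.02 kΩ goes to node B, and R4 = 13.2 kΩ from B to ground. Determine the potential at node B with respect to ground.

V_B ≈ 2.92 mV

Looking into the second stage from A: R3 + R4 = 19.22 kΩ appears in parallel with R2.
Effective lower resistance at A: R2 ‖ 19.22 = 3.974 kΩ.
V_A = 23.8 × 3.974/(18.3 + 3.974) = 4.246 mV.
Stage 2 is unloaded, so V_B = V_A · R4/(R3+R4) = 4.246 × 13.2/19.22 = 2.916 mV.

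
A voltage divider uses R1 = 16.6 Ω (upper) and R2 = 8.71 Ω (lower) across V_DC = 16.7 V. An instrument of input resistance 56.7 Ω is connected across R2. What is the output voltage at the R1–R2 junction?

V_out ≈ 5.22 V

First combine the lower leg with the load: R2 ‖ R_L = 7.550 Ω.
Then V_out = V_DC · R2'/(R1 + R2') = 16.7 × 7.550/24.15 = 5.221 V.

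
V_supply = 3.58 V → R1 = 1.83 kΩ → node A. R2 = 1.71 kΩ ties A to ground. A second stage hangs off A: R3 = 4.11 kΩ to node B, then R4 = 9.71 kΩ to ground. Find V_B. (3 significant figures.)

Node A sees R2 in parallel with the series input of stage 2, R3 + R4 = 13.82 kΩ.
Effective lower resistance at A: R2 ‖ 13.82 = 1.522 kΩ.
V_A = 3.58 × 1.522/(1.83 + 1.522) = 1.625 V.
Then the unloaded second divider: V_B = V_A × R4/(R3+R4) = 1.625 × 0.7026 = 1.142 V.

V_B ≈ 1.14 V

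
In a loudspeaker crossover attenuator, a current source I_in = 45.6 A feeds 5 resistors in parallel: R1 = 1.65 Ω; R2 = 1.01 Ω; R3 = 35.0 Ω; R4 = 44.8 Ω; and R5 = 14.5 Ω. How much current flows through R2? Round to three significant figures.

I ≈ 26.3 A

ΣG = 1/1.65 + 1/1.01 + 1/35.0 + 1/44.8 + 1/14.5 = 1.716.
By the current-divider rule, I = I_in · G_k/ΣG = 45.6 × 0.5770 = 26.31 A.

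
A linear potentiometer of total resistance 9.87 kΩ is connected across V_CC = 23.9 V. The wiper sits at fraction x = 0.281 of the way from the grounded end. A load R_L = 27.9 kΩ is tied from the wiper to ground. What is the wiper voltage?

Lower segment x·R_p = 2.773 kΩ; upper segment (1−x)·R_p = 7.097 kΩ.
Lower segment in parallel with the load: 2.773 ‖ 27.9 = 2.523 kΩ.
Loaded-divider output: V_out = 23.9 × 0.2623 = 6.268 V.

V_out ≈ 6.27 V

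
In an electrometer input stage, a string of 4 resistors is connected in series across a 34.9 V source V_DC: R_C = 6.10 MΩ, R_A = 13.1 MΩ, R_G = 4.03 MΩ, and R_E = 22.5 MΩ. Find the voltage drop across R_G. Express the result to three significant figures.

V ≈ 3.08 V

Total series resistance ΣR = 6.10 + 13.1 + 4.03 + 22.5 = 45.73 MΩ.
V = V_DC · R/ΣR = 34.9 × 0.08813 = 3.076 V.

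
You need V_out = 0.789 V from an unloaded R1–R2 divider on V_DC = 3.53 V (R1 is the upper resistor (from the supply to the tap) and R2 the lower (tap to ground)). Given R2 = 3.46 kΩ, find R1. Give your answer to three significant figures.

R1 ≈ 12.0 kΩ

Required fraction k = V_out/V_DC = 0.2235.
Rearranging, R1 = R2·(1−k)/k = 3.46 × 3.474 = 12.02 kΩ.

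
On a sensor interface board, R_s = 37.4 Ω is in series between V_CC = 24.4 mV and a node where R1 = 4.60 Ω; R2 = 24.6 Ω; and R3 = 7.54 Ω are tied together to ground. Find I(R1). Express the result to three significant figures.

Equivalent of the parallel group: R_p = 2.560 Ω.
V_A = 24.4 × 2.560/39.96 = 1.563 mV.
Branch current I = V_A/R1 = 1.563/4.60 = 0.3398 mA.

I ≈ 0.340 mA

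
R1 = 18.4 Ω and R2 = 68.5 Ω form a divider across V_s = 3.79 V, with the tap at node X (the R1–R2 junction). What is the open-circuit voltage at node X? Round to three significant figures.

Open-circuit (no load on X): V_th = V_s · R2/(R1 + R2) = 3.79 × 68.5/(18.40 + 68.5) = 2.988 V.

V_th ≈ 2.99 V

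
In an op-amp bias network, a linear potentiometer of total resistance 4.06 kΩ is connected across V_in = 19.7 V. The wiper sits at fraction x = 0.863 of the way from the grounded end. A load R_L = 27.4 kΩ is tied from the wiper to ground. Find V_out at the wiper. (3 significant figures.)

V_out ≈ 16.7 V

The pot divides into 0.5562 kΩ above the wiper and 3.504 kΩ below.
R_L loads the lower segment: effective lower R = 3.107 kΩ.
Loaded-divider output: V_out = 19.7 × 0.8481 = 16.71 V.
(Unloaded: V_out = x·V_in = 17.0 V.)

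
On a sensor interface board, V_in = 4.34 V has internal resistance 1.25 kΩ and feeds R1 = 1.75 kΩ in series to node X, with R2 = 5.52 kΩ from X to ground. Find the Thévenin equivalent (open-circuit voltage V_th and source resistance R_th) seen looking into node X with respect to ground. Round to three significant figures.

R1' = 1.25 + 1.75 = 3.000 kΩ (source resistance + R1).
With X open, the divider is unloaded: V_th = 4.34 × 5.52/8.520 = 2.812 V.
Looking into X with the source shorted: R_th = R1'·R2/(R1'+R2) = 3.000 × 5.52/8.520 = 1.944 kΩ.

V_th ≈ 2.81 V, R_th ≈ 1.94 kΩ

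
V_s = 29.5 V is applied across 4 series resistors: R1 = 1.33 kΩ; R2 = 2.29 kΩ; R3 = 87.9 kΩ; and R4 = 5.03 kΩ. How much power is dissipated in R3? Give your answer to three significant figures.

ΣR = 96.55 kΩ → I = 29.5/96.55 = 0.3055 mA.
P(R3) = I²·R3 = (0.3055)² × 87.9 = 8.206 mW.

P ≈ 8.21 mW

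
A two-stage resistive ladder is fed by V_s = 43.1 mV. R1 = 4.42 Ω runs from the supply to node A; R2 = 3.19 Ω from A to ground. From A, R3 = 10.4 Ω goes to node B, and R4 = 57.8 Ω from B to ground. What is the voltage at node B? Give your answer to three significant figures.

V_B ≈ 14.9 mV

The second stage (R3 + R4 = 68.20 Ω) loads node A in parallel with R2.
R2 ‖ (R3+R4) = 3.047 Ω.
V_A = 43.1 × 3.047/(4.42 + 3.047) = 17.59 mV.
Then the unloaded second divider: V_B = V_A × R4/(R3+R4) = 17.59 × 0.8475 = 14.91 mV.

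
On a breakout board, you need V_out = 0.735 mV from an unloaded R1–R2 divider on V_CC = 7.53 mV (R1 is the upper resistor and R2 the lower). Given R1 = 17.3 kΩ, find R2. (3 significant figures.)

V_out/V_CC = R2/(R1+R2) = 0.09761.
Rearranging, R2 = R1·k/(1−k) = 17.3 × 0.1082 = 1.871 kΩ.

R2 ≈ 1.87 kΩ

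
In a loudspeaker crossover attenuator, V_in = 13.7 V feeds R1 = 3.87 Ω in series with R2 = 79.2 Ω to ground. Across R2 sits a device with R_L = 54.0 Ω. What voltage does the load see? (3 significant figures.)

V_out ≈ 12.2 V

R2 ‖ R_L = (79.2 × 54.0)/(79.2 + 54.0) = 32.11 Ω.
Now apply the divider: V_out = 13.7 × 0.8924 = 12.23 V.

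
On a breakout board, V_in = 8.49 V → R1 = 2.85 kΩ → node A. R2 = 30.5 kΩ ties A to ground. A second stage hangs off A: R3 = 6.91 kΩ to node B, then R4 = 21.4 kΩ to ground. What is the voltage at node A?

The second stage (R3 + R4 = 28.31 kΩ) loads node A in parallel with R2.
Effective lower resistance at A: R2 ‖ 28.31 = 14.68 kΩ.
V_A = 8.49 × 14.68/(2.85 + 14.68) = 7.110 V.

V_A ≈ 7.11 V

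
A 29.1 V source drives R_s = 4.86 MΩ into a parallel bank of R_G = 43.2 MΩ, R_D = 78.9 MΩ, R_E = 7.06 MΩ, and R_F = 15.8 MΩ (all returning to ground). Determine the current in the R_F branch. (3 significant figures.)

Combine the parallel branches: R_p = (1/43.2 + 1/78.9 + 1/7.06 + 1/15.8)⁻¹ = 4.154 MΩ.
V_A = 29.1 × 4.154/9.014 = 13.41 V.
Branch current I = V_A/R_F = 13.41/15.8 = 0.8487 µA.
(Equivalently: I_total = 3.228 µA, then current-divider fraction G_k/ΣG = 0.2629.)

I ≈ 0.849 µA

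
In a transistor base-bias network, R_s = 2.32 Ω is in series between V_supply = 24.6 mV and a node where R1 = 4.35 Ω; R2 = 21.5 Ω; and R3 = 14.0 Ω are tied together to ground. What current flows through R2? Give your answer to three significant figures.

Equivalent of the parallel group: R_p = 2.875 Ω.
V_A = 24.6 × 2.875/5.195 = 13.61 mV.
I(R2) = V_A / R2 = 13.61/21.5 = 0.6332 mA.

I ≈ 0.633 mA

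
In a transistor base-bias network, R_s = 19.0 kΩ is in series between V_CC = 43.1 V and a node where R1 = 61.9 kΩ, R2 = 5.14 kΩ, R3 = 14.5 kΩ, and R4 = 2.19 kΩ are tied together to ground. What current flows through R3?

I ≈ 0.198 mA

Equivalent of the parallel group: R_p = 1.358 kΩ.
Node voltage V_A = V_CC · R_p/(R_s + R_p) = 43.1 × 0.06671 = 2.875 V.
I(R3) = V_A / R3 = 2.875/14.5 = 0.1983 mA.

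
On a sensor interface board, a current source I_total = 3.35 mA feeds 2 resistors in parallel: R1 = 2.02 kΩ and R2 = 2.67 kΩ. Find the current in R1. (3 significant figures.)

For two parallel branches, I_k = I_total · (other R)/(sum of R).
I(R1) = 3.35 × 2.67/(2.02 + 2.67) = 3.35 × 0.5693 = 1.907 mA.

I ≈ 1.91 mA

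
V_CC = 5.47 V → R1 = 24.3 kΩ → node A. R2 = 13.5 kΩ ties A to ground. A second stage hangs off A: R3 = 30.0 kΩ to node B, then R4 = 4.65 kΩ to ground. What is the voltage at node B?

V_B ≈ 0.210 V

The second stage (R3 + R4 = 34.65 kΩ) loads node A in parallel with R2.
R2 ‖ (R3+R4) = 9.715 kΩ.
First divider: V_A = V_CC · 9.715/(24.3 + 9.715) = 1.562 V.
Stage 2 is unloaded, so V_B = V_A · R4/(R3+R4) = 1.562 × 4.65/34.65 = 0.2097 V.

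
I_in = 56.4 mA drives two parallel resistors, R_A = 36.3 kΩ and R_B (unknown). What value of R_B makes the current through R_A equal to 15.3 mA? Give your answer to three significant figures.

In a two-way split, I_A/I_in = R_B/(R_A + R_B).
With f = 0.2713, R_B = R_A · f/(1−f) = 36.3 × 0.3723 = 13.51 kΩ.

R_B ≈ 13.5 kΩ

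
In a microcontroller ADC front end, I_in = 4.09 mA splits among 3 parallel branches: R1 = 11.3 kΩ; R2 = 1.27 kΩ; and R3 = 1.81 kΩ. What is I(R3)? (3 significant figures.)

I ≈ 1.58 mA

ΣG = 1/11.3 + 1/1.27 + 1/1.81 = 1.428.
By the current-divider rule, I = I_in · G_k/ΣG = 4.09 × 0.3868 = 1.582 mA.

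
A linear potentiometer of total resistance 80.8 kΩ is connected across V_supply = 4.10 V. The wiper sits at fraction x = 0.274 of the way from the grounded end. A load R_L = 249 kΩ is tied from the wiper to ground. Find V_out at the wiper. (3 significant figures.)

Split the track: R_lower = x·R_p = 22.14 kΩ, R_upper = (1−x)·R_p = 58.66 kΩ.
R_L loads the lower segment: effective lower R = 20.33 kΩ.
Then V_out = V_supply · 20.33/(58.66 + 20.33) = 1.055 V.

V_out ≈ 1.06 V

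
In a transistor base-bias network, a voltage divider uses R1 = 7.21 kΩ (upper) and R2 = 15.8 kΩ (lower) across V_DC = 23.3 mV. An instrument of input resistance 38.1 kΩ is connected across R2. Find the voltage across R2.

V_out ≈ 14.2 mV

R2 ‖ R_L = (15.8 × 38.1)/(15.8 + 38.1) = 11.17 kΩ.
Then V_out = V_DC · R2'/(R1 + R2') = 23.3 × 11.17/18.38 = 14.16 mV.
(Unloaded it would be 16.0 mV; the load pulls it down.)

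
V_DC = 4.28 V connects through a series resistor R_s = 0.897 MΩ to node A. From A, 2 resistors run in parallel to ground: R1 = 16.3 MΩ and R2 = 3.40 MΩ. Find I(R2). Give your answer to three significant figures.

I ≈ 0.954 µA

Equivalent of the parallel group: R_p = 2.813 MΩ.
Node voltage V_A = V_DC · R_p/(R_s + R_p) = 4.28 × 0.7582 = 3.245 V.
I(R2) = V_A / R2 = 3.245/3.40 = 0.9545 µA.
(Equivalently: I_total = 1.154 µA, then current-divider fraction G_k/ΣG = 0.8274.)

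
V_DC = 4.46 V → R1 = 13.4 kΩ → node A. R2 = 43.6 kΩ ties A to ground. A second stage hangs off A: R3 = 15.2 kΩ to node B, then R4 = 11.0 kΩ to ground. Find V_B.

V_B ≈ 1.03 V

Node A sees R2 in parallel with the series input of stage 2, R3 + R4 = 26.20 kΩ.
R2 ‖ (R3+R4) = 16.37 kΩ.
So V_A = 4.46 × 0.5498 = 2.452 V.
Then the unloaded second divider: V_B = V_A × R4/(R3+R4) = 2.452 × 0.4198 = 1.030 V.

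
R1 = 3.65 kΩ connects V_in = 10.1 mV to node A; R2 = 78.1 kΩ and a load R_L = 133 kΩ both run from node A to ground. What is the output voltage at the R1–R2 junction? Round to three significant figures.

V_out ≈ 9.40 mV

R2 ‖ R_L = (78.1 × 133)/(78.1 + 133) = 49.21 kΩ.
Then V_out = V_in · R2'/(R1 + R2') = 10.1 × 49.21/52.86 = 9.403 mV.
(Unloaded it would be 9.65 mV; the load pulls it down.)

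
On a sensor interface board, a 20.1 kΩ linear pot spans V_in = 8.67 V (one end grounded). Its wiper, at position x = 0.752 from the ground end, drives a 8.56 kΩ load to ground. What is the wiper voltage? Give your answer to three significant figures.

The pot divides into 4.985 kΩ above the wiper and 15.12 kΩ below.
R_L loads the lower segment: effective lower R = 5.465 kΩ.
Then V_out = V_in · 5.465/(4.985 + 5.465) = 4.534 V.
(Unloaded: V_out = x·V_in = 6.52 V.)

V_out ≈ 4.53 V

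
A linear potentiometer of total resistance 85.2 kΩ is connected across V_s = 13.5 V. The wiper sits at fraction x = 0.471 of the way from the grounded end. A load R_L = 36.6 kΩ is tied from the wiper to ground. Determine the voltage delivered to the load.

V_out ≈ 4.02 V

Split the track: R_lower = x·R_p = 40.13 kΩ, R_upper = (1−x)·R_p = 45.07 kΩ.
(x·R_p) ‖ R_L = 19.14 kΩ.
Loaded-divider output: V_out = 13.5 × 0.2981 = 4.024 V.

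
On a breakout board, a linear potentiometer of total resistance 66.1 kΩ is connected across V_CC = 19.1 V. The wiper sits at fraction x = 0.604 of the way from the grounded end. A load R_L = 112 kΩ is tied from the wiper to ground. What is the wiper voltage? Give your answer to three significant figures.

V_out ≈ 10.1 V

Lower segment x·R_p = 39.92 kΩ; upper segment (1−x)·R_p = 26.18 kΩ.
(x·R_p) ‖ R_L = 29.43 kΩ.
Then V_out = V_CC · 29.43/(26.18 + 29.43) = 10.11 V.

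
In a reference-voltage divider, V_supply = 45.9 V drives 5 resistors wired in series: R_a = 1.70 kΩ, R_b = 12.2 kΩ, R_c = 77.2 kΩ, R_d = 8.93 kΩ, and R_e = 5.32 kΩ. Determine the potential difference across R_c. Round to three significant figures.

Total series resistance ΣR = 1.70 + 12.2 + 77.2 + 8.93 + 5.32 = 105.4 kΩ.
Voltage divider: V = V_supply · (77.20 / 105.4) = 45.9 × 0.7328 = 33.64 V.

V ≈ 33.6 V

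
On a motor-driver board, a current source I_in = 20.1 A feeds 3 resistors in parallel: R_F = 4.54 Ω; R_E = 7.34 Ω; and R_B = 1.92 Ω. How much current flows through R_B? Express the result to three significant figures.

Conductances: ΣG = 1/4.54 + 1/7.34 + 1/1.92 = 0.8773 (1/Ω).
R_B takes the fraction G_k/ΣG = 0.5208/0.8773 = 0.5937, so I = 20.1 × 0.5937 = 11.93 A.

I ≈ 11.9 A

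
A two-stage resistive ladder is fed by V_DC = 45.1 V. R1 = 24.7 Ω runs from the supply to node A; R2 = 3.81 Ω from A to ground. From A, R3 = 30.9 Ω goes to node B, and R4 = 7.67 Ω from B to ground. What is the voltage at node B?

The second stage (R3 + R4 = 38.57 Ω) loads node A in parallel with R2.
R2 ‖ (R3+R4) = 3.467 Ω.
So V_A = 45.1 × 0.1231 = 5.552 V.
Then the unloaded second divider: V_B = V_A × R4/(R3+R4) = 5.552 × 0.1989 = 1.104 V.

V_B ≈ 1.10 V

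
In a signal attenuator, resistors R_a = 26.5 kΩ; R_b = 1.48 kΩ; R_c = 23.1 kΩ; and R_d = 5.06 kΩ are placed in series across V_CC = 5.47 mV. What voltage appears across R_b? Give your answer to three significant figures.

V ≈ 0.144 mV

Series total: ΣR = 26.5 + 1.48 + 23.1 + 5.06 = 56.14 kΩ.
By the voltage-divider rule, V = 5.47 × 1.480/56.14 = 0.1442 mV.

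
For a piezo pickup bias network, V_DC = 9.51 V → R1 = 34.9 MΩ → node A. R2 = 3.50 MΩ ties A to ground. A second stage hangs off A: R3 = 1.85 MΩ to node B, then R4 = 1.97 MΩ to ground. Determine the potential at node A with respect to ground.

V_A ≈ 0.473 V

Looking into the second stage from A: R3 + R4 = 3.820 MΩ appears in parallel with R2.
R2 ‖ (R3+R4) = 1.827 MΩ.
So V_A = 9.51 × 0.04973 = 0.4730 V.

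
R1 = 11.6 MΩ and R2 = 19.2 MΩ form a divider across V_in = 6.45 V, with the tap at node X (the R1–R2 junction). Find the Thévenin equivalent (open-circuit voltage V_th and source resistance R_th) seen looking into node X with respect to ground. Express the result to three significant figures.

Open-circuit (no load on X): V_th = V_in · R2/(R1 + R2) = 6.45 × 19.2/(11.60 + 19.2) = 4.021 V.
Looking into X with the source shorted: R_th = R1·R2/(R1+R2) = 11.60 × 19.2/30.80 = 7.231 MΩ.

V_th ≈ 4.02 V, R_th ≈ 7.23 MΩ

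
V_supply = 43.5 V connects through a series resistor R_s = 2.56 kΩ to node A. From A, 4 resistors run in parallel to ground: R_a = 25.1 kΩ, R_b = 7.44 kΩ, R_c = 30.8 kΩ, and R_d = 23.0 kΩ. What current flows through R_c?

I ≈ 0.861 mA

Combine the parallel branches: R_p = (1/25.1 + 1/7.44 + 1/30.8 + 1/23.0)⁻¹ = 3.997 kΩ.
V_A by voltage divider: V_A = 43.5 × 3.997/(2.56 + 3.997) = 26.52 V.
Branch current I = V_A/R_c = 26.52/30.8 = 0.8609 mA.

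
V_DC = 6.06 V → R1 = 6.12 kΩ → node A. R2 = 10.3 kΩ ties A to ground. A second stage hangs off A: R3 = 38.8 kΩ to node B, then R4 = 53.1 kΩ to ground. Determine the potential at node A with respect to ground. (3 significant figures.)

V_A ≈ 3.65 V

Node A sees R2 in parallel with the series input of stage 2, R3 + R4 = 91.90 kΩ.
R2 ‖ (R3+R4) = 9.262 kΩ.
First divider: V_A = V_DC · 9.262/(6.12 + 9.262) = 3.649 V.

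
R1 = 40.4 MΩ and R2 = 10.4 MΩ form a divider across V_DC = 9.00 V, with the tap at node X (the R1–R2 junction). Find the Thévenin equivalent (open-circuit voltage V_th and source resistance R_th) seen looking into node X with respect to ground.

With X open, the divider is unloaded: V_th = 9.00 × 10.4/50.80 = 1.843 V.
Zeroing V_DC shorts the top of R1 to ground, so R_th = R1 ‖ R2 = 8.271 MΩ.

V_th ≈ 1.84 V, R_th ≈ 8.27 MΩ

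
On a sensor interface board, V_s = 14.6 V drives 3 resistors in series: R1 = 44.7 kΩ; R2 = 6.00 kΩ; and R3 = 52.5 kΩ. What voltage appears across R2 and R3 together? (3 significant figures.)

V ≈ 8.28 V

Series total: ΣR = 44.7 + 6.00 + 52.5 = 103.2 kΩ.
R_{R2..R3} = 6.00 + 52.5 = 58.50 kΩ.
By the voltage-divider rule, V = 14.6 × 58.50/103.2 = 8.276 V.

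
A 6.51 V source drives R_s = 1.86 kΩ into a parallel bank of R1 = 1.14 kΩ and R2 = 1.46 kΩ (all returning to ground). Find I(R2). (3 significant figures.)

I ≈ 1.14 mA

Parallel bank: R_p = 1/(1/1.14 + 1/1.46) = 0.6402 kΩ.
Node voltage V_A = V_s · R_p/(R_s + R_p) = 6.51 × 0.2560 = 1.667 V.
I(R2) = V_A / R2 = 1.667/1.46 = 1.142 mA.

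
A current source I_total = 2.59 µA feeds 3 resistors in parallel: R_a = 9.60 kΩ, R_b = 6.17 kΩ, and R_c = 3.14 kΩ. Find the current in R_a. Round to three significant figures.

Total conductance ΣG = 1/9.60 + 1/6.17 + 1/3.14 = 0.5847 (units of 1/kΩ).
R_a takes the fraction G_k/ΣG = 0.1042/0.5847 = 0.1782, so I = 2.59 × 0.1782 = 0.4614 µA.

I ≈ 0.461 µA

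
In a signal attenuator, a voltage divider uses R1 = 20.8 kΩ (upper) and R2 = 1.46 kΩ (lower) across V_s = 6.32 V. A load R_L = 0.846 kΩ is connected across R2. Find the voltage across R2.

First combine the lower leg with the load: R2 ‖ R_L = 0.5356 kΩ.
Voltage divider with the loaded lower leg: V_out = 6.32 × 0.5356/(20.8 + 0.5356) = 6.32 × 0.02510 = 0.1587 V.
(Unloaded it would be 0.415 V; the load pulls it down.)

V_out ≈ 0.159 V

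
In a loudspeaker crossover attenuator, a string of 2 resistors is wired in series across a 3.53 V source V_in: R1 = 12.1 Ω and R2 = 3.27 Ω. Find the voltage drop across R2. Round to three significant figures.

Series total: ΣR = 12.1 + 3.27 = 15.37 Ω.
Voltage divider: V = V_in · (3.270 / 15.37) = 3.53 × 0.2128 = 0.7510 V.

V ≈ 0.751 V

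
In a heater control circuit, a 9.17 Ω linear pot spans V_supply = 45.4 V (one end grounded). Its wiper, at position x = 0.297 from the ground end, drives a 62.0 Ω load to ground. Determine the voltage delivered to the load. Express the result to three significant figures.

V_out ≈ 13.1 V

The pot divides into 6.447 Ω above the wiper and 2.723 Ω below.
(x·R_p) ‖ R_L = 2.609 Ω.
V_out = 45.4 × 2.609/(6.447 + 2.609) = 13.08 V.
(Unloaded: V_out = x·V_supply = 13.5 V.)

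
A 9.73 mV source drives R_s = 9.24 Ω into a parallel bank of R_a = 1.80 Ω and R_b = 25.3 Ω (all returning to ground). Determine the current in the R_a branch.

I ≈ 0.832 mA

Combine the parallel branches: R_p = (1/1.80 + 1/25.3)⁻¹ = 1.680 Ω.
V_A by voltage divider: V_A = 9.73 × 1.680/(9.24 + 1.680) = 1.497 mV.
Branch current I = V_A/R_a = 1.497/1.80 = 0.8318 mA.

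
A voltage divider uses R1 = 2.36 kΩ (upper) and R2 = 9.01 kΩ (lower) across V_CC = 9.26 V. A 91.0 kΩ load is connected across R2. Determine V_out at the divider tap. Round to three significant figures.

First combine the lower leg with the load: R2 ‖ R_L = 8.198 kΩ.
Then V_out = V_CC · R2'/(R1 + R2') = 9.26 × 8.198/10.56 = 7.190 V.
(Unloaded it would be 7.34 V; the load pulls it down.)

V_out ≈ 7.19 V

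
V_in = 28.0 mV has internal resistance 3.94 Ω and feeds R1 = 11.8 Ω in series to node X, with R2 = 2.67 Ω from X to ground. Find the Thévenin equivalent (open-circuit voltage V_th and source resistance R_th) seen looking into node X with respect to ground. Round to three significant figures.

R1' = 3.94 + 11.8 = 15.74 Ω (source resistance + R1).
Open-circuit (no load on X): V_th = V_in · R2/(R1' + R2) = 28.0 × 2.67/(15.74 + 2.67) = 4.061 mV.
With V_in suppressed (replaced by a short), R_th = R1' ‖ R2 = (15.74 × 2.67)/(15.74 + 2.67) = 2.283 Ω.

V_th ≈ 4.06 mV, R_th ≈ 2.28 Ω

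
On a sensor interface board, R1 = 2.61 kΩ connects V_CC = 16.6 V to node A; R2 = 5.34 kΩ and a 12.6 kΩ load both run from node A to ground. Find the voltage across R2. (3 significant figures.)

V_out ≈ 9.79 V

First combine the lower leg with the load: R2 ‖ R_L = 3.751 kΩ.
Now apply the divider: V_out = 16.6 × 0.5897 = 9.788 V.
(Unloaded it would be 11.2 V; the load pulls it down.)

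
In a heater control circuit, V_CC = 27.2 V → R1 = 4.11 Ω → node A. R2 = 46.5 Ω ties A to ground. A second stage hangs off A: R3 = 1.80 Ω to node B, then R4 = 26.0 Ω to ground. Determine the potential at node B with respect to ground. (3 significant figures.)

Node A sees R2 in parallel with the series input of stage 2, R3 + R4 = 27.80 Ω.
R2 ‖ (R3+R4) = 17.40 Ω.
So V_A = 27.2 × 0.8089 = 22.00 V.
V_B = V_A × 0.9353 = 20.58 V.

V_B ≈ 20.6 V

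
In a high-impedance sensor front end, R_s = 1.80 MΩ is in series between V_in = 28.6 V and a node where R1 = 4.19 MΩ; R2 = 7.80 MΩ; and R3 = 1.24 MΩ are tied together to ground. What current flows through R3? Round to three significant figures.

Combine the parallel branches: R_p = (1/4.19 + 1/7.80 + 1/1.24)⁻¹ = 0.8523 MΩ.
Node voltage V_A = V_in · R_p/(R_s + R_p) = 28.6 × 0.3213 = 9.190 V.
I(R3) = V_A / R3 = 9.190/1.24 = 7.412 µA.

I ≈ 7.41 µA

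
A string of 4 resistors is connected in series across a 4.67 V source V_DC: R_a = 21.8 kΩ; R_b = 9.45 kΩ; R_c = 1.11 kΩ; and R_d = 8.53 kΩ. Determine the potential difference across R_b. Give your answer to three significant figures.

V ≈ 1.08 V

ΣR = 21.8 + 9.45 + 1.11 + 8.53 = 40.89 kΩ.
V = V_DC · R/ΣR = 4.67 × 0.2311 = 1.079 V.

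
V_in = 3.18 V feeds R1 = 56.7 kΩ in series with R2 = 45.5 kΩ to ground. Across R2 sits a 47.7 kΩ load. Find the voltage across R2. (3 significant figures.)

The load sits in parallel with R2, giving an effective lower resistance R2' = R2·R_L/(R2+R_L) = 23.29 kΩ.
Then V_out = V_in · R2'/(R1 + R2') = 3.18 × 23.29/79.99 = 0.9258 V.

V_out ≈ 0.926 V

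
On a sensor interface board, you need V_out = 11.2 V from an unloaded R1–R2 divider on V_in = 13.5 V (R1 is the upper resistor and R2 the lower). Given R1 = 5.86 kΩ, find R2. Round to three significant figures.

R2 ≈ 28.5 kΩ

V_out/V_in = R2/(R1+R2) = 0.8296.
Rearranging, R2 = R1·k/(1−k) = 5.86 × 4.870 = 28.54 kΩ.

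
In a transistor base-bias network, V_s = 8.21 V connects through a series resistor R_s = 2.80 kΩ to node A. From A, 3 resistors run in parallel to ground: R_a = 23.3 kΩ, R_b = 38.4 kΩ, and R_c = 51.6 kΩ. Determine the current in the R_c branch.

I ≈ 0.128 mA

Combine the parallel branches: R_p = (1/23.3 + 1/38.4 + 1/51.6)⁻¹ = 11.32 kΩ.
V_A = 8.21 × 11.32/14.12 = 6.582 V.
I(R_c) = V_A / R_c = 6.582/51.6 = 0.1276 mA.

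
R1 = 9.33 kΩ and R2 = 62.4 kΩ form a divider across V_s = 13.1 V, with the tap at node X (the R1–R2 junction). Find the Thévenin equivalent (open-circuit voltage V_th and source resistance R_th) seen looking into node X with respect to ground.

With X open, the divider is unloaded: V_th = 13.1 × 62.4/71.73 = 11.40 V.
Looking into X with the source shorted: R_th = R1·R2/(R1+R2) = 9.330 × 62.4/71.73 = 8.116 kΩ.

V_th ≈ 11.4 V, R_th ≈ 8.12 kΩ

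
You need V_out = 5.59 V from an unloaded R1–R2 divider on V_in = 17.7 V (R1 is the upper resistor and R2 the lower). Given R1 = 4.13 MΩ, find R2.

The divider ratio is R2/(R1+R2) = 5.59/17.7 = 0.3158.
So R2 = R1 · V_out/(V_in − V_out) = 4.13 × 5.59/(17.7 − 5.59) = 4.13 × 0.4616 = 1.906 MΩ.

R2 ≈ 1.91 MΩ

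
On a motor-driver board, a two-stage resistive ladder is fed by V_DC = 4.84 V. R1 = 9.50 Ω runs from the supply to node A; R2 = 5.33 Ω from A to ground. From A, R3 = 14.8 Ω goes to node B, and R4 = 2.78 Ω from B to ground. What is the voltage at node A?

V_A ≈ 1.46 V

Looking into the second stage from A: R3 + R4 = 17.58 Ω appears in parallel with R2.
R2 ‖ (R3+R4) = 4.090 Ω.
So V_A = 4.84 × 0.3010 = 1.457 V.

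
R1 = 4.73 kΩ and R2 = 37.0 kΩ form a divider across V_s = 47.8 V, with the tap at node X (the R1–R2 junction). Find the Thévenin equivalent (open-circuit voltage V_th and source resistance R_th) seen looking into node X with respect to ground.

V_th is the unloaded tap voltage: V_s · R2/(R1+R2) = 47.8 × 0.8867 = 42.38 V.
Zeroing V_s shorts the top of R1 to ground, so R_th = R1 ‖ R2 = 4.194 kΩ.

V_th ≈ 42.4 V, R_th ≈ 4.19 kΩ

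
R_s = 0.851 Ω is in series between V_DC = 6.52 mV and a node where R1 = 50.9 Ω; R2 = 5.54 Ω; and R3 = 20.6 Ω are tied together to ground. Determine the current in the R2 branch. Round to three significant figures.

I ≈ 0.971 mA

Equivalent of the parallel group: R_p = 4.021 Ω.
V_A by voltage divider: V_A = 6.52 × 4.021/(0.851 + 4.021) = 5.381 mV.
Branch current I = V_A/R2 = 5.381/5.54 = 0.9713 mA.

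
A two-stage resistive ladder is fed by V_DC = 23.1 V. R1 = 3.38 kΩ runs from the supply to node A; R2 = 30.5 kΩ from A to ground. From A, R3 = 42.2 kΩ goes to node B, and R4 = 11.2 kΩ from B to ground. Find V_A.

V_A ≈ 19.7 V

Node A sees R2 in parallel with the series input of stage 2, R3 + R4 = 53.40 kΩ.
Effective lower resistance at A: R2 ‖ 53.40 = 19.41 kΩ.
So V_A = 23.1 × 0.8517 = 19.67 V.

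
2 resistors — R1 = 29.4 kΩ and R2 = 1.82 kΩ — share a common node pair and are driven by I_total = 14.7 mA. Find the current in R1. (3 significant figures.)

For two parallel branches, I_k = I_total · (other R)/(sum of R).
I(R1) = 14.7 × 1.82/(29.4 + 1.82) = 14.7 × 0.05830 = 0.8570 mA.

I ≈ 0.857 mA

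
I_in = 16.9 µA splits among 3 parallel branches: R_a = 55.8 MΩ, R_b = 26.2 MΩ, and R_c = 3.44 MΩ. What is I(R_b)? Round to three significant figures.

ΣG = 1/55.8 + 1/26.2 + 1/3.44 = 0.3468.
By the current-divider rule, I = I_in · G_k/ΣG = 16.9 × 0.1101 = 1.860 µA.

I ≈ 1.86 µA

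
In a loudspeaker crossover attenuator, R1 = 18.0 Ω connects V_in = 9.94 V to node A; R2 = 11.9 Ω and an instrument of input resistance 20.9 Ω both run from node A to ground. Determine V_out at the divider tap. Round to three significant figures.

V_out ≈ 2.95 V

First combine the lower leg with the load: R2 ‖ R_L = 7.583 Ω.
Now apply the divider: V_out = 9.94 × 0.2964 = 2.946 V.
(Unloaded it would be 3.96 V; the load pulls it down.)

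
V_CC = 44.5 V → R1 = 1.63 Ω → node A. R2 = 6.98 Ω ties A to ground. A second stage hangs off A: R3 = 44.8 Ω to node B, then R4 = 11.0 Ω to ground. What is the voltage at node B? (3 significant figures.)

V_B ≈ 6.95 V

Looking into the second stage from A: R3 + R4 = 55.80 Ω appears in parallel with R2.
R2 ‖ (R3+R4) = 6.204 Ω.
V_A = 44.5 × 6.204/(1.63 + 6.204) = 35.24 V.
Then the unloaded second divider: V_B = V_A × R4/(R3+R4) = 35.24 × 0.1971 = 6.947 V.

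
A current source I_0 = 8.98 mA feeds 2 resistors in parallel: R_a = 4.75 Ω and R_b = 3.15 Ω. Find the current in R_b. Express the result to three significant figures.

I ≈ 5.40 mA

Two-branch current divider: I_k = I_0 · R_other/(R_1 + R_2).
So I = 8.98 × 4.75/7.900 = 5.399 mA.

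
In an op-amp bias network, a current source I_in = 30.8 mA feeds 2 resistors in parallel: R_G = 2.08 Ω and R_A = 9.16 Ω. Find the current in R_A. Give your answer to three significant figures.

I ≈ 5.70 mA

For two parallel branches, I_k = I_in · (other R)/(sum of R).
So I = 30.8 × 2.08/11.24 = 5.700 mA.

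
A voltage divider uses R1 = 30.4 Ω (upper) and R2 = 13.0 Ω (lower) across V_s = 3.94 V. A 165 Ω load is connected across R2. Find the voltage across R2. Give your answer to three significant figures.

V_out ≈ 1.12 V

The load sits in parallel with R2, giving an effective lower resistance R2' = R2·R_L/(R2+R_L) = 12.05 Ω.
Then V_out = V_s · R2'/(R1 + R2') = 3.94 × 12.05/42.45 = 1.118 V.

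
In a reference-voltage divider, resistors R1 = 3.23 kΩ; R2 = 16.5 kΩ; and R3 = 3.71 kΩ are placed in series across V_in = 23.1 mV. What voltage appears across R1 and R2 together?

V ≈ 19.4 mV

Total series resistance ΣR = 3.23 + 16.5 + 3.71 = 23.44 kΩ.
R_{R1..R2} = 3.23 + 16.5 = 19.73 kΩ.
Voltage divider: V = V_in · (19.73 / 23.44) = 23.1 × 0.8417 = 19.44 mV.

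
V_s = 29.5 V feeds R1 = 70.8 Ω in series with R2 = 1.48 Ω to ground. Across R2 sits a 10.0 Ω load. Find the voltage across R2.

V_out ≈ 0.528 V

R2 ‖ R_L = (1.48 × 10.0)/(1.48 + 10.0) = 1.289 Ω.
Then V_out = V_s · R2'/(R1 + R2') = 29.5 × 1.289/72.09 = 0.5276 V.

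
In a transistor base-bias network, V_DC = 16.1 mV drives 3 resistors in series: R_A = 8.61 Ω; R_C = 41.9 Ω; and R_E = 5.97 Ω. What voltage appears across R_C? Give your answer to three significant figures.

V ≈ 11.9 mV

ΣR = 8.61 + 41.9 + 5.97 = 56.48 Ω.
V = V_DC · R/ΣR = 16.1 × 0.7419 = 11.94 mV.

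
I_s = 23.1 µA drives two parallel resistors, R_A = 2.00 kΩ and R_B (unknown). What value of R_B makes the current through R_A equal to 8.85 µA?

In a two-way split, I_A/I_s = R_B/(R_A + R_B).
With f = 0.3831, R_B = R_A · f/(1−f) = 2.00 × 0.6211 = 1.242 kΩ.

R_B ≈ 1.24 kΩ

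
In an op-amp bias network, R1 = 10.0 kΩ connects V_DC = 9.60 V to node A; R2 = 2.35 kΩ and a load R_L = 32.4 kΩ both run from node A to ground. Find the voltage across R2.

V_out ≈ 1.73 V

R2 ‖ R_L = (2.35 × 32.4)/(2.35 + 32.4) = 2.191 kΩ.
Now apply the divider: V_out = 9.60 × 0.1797 = 1.725 V.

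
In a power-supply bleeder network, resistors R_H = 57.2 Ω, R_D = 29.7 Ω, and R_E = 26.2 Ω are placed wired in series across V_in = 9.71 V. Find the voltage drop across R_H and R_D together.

V ≈ 7.46 V

ΣR = 57.2 + 29.7 + 26.2 = 113.1 Ω.
R_{R_H..R_D} = 57.2 + 29.7 = 86.90 Ω.
V = V_in · R/ΣR = 9.71 × 0.7683 = 7.461 V.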